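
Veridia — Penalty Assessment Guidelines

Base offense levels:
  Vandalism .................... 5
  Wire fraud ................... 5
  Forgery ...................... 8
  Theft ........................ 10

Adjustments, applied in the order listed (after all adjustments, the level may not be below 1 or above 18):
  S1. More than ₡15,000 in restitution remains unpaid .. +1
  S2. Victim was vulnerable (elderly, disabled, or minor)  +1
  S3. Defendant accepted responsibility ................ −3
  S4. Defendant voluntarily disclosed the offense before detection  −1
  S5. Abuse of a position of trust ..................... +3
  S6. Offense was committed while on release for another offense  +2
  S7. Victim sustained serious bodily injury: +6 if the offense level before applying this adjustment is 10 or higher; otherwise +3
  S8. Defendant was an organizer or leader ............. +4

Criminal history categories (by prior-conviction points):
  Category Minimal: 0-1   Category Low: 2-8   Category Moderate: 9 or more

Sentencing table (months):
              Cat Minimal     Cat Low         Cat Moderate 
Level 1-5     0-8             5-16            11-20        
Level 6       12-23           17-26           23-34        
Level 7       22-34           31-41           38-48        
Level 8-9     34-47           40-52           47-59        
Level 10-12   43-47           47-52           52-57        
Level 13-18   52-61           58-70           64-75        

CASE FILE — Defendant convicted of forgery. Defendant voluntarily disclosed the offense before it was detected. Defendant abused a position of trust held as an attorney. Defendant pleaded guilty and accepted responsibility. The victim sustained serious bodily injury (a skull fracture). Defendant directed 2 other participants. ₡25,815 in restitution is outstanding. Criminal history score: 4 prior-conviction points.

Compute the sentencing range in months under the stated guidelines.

Base offense level for forgery: 8.
S1 applies: 8 + 1 = 9.
S2 does not apply.
S3 applies: 9 − 3 = 6.
S4 applies: 6 − 1 = 5.
S5 applies: 5 + 3 = 8.
S7 applies (level before this adjustment is 8 < 10, so +3): 8 + 3 = 11.
S8 applies: 11 + 4 = 15.
Final offense level: 15.
Criminal history: 4 prior points → Category Low (2-8).
Level 15 falls in the 13-18 band.
Grid: Level 13-18 × Category Low = 58-70 months.

58-70 months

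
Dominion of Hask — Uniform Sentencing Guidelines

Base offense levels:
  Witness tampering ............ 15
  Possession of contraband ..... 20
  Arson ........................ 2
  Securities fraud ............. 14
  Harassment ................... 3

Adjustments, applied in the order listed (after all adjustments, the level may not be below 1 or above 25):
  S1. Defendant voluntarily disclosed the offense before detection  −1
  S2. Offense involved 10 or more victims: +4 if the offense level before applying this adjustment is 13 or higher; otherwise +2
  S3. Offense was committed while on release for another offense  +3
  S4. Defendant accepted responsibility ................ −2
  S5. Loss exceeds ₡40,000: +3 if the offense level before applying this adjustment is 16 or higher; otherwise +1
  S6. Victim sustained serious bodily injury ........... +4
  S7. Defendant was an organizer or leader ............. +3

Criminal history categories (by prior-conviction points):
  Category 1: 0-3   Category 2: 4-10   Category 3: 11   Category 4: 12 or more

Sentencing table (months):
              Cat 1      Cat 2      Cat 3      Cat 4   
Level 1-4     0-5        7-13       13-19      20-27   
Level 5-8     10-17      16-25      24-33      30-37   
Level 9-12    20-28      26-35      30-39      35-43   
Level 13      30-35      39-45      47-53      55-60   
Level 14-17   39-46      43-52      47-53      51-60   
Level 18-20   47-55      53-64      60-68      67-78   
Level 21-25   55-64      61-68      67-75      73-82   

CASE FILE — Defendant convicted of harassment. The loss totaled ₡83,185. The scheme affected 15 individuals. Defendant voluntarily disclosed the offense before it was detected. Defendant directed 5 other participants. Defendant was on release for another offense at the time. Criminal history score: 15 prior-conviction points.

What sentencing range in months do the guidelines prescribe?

35-43 months

Base offense level for harassment: 3.
S1 applies: 3 − 1 = 2.
S2 applies (level before this adjustment is 2 < 13, so +2): 2 + 2 = 4.
S3 applies: 4 + 3 = 7.
S5 applies (level before this adjustment is 7 < 16, so +1): 7 + 1 = 8.
S7 applies: 8 + 3 = 11.
Final offense level: 11.
Criminal history: 15 prior points → Category 4 (12+).
Level 11 falls in the 9-12 band.
Grid: Level 9-12 × Category 4 = 35-43 months.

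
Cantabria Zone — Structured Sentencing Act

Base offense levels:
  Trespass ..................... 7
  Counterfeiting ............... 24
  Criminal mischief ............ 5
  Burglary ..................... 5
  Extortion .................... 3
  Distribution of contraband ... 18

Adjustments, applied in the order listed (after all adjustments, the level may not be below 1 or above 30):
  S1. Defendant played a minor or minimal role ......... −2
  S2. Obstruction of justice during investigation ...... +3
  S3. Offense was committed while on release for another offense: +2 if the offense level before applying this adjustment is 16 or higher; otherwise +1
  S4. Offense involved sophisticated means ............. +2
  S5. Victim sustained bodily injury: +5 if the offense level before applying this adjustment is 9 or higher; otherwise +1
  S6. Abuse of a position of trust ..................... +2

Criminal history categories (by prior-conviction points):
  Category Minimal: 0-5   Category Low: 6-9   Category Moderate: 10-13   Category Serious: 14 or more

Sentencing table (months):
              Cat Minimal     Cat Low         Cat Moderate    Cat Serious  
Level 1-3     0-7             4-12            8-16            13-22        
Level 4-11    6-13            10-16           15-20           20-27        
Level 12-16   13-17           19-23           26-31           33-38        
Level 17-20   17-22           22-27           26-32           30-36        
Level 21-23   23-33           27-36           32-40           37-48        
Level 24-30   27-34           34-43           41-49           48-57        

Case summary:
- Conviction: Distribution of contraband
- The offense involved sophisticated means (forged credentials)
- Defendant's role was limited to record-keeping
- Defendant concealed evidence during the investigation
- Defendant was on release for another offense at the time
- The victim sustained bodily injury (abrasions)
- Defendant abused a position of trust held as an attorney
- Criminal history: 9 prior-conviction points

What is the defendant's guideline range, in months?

Base offense level for distribution of contraband: 18.
S1 applies: 18 − 2 = 16.
S2 applies: 16 + 3 = 19.
S3 applies (level before this adjustment is 19 ≥ 16, so +2): 19 + 2 = 21.
S4 applies: 21 + 2 = 23.
S5 applies (level before this adjustment is 23 ≥ 9, so +5): 23 + 5 = 28.
S6 applies: 28 + 2 = 30.
Final offense level: 30.
Criminal history: 9 prior points → Category Low (6-9).
Level 30 falls in the 24-30 band.
Grid: Level 24-30 × Category Low = 34-43 months.

34-43 months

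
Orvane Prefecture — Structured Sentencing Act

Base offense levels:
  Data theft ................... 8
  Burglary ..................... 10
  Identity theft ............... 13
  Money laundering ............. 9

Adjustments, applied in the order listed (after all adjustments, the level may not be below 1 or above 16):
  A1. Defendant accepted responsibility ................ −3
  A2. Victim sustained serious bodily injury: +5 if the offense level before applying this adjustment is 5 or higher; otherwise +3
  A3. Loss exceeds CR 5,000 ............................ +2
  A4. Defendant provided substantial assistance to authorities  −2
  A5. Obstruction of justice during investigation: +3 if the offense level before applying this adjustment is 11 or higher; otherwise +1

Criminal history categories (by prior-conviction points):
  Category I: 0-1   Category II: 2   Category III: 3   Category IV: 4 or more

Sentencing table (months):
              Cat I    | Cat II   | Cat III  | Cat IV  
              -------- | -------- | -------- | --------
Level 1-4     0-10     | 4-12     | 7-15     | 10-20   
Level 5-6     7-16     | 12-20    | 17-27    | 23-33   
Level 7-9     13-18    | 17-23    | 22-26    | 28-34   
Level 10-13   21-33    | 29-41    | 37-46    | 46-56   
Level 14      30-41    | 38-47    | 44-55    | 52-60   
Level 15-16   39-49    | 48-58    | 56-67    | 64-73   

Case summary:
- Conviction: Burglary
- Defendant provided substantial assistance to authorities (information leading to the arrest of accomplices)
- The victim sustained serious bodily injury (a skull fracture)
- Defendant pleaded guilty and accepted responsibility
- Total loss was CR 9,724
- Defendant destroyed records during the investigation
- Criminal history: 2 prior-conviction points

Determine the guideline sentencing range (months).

48-58 months

Base offense level for burglary: 10.
A1 applies: 10 − 3 = 7.
A2 applies (level before this adjustment is 7 ≥ 5, so +5): 7 + 5 = 12.
A3 applies: 12 + 2 = 14.
A4 applies: 14 − 2 = 12.
A5 applies (level before this adjustment is 12 ≥ 11, so +3): 12 + 3 = 15.
Final offense level: 15.
Criminal history: 2 prior points → Category II (2).
Level 15 falls in the 15-16 band.
Grid: Level 15-16 × Category II = 48-58 months.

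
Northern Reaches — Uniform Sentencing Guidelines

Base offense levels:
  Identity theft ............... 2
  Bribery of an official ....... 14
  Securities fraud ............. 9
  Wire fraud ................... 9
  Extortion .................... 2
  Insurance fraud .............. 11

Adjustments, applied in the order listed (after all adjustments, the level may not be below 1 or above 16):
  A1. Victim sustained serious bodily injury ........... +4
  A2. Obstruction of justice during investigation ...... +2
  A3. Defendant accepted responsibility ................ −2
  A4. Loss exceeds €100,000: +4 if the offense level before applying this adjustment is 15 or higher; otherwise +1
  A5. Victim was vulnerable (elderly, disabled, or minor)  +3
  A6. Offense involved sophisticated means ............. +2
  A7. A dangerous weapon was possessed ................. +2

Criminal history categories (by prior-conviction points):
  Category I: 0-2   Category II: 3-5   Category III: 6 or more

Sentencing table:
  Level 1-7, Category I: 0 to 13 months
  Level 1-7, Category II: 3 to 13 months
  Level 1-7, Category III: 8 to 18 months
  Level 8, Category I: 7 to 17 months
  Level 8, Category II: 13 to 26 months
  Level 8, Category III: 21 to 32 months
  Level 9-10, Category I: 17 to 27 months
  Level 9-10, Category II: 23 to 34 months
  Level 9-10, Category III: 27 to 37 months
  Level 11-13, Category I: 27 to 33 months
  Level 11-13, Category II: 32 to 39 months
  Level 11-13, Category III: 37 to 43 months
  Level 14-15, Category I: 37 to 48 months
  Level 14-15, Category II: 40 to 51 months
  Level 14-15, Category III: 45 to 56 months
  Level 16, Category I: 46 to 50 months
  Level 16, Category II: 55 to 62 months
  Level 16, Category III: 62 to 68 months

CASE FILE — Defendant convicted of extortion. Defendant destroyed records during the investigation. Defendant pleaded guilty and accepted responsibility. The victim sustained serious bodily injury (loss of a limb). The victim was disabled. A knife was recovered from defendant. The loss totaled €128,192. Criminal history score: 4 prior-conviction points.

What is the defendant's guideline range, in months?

Base offense level for extortion: 2.
A1 applies: 2 + 4 = 6.
A2 applies: 6 + 2 = 8.
A3 applies: 8 − 2 = 6.
A4 applies (level before this adjustment is 6 < 15, so +1): 6 + 1 = 7.
A5 applies: 7 + 3 = 10.
A6 does not apply.
A7 applies: 10 + 2 = 12.
Final offense level: 12.
Criminal history: 4 prior points → Category II (3-5).
Level 12 falls in the 11-13 band.
Grid: Level 11-13 × Category II = 32-39 months.

32-39 months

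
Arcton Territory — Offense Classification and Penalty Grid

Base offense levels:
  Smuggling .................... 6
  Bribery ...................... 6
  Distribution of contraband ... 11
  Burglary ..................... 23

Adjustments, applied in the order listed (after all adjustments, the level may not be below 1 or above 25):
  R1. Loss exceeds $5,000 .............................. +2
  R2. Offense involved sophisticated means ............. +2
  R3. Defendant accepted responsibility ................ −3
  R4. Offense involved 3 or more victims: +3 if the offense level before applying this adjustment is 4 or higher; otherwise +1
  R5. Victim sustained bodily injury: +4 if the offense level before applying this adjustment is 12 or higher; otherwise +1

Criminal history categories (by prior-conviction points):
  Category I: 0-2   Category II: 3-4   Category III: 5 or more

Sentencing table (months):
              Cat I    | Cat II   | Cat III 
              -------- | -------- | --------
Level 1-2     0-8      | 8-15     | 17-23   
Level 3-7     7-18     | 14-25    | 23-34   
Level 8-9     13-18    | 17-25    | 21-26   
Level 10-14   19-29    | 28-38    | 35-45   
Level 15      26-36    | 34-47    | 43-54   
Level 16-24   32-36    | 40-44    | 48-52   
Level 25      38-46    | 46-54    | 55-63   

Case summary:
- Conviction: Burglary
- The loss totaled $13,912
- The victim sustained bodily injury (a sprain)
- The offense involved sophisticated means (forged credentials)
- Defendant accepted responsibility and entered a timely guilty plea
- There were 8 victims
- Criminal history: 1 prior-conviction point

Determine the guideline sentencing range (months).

38-46 months

Base offense level for burglary: 23.
R1 applies: 23 + 2 = 25.
R2 applies: 25 + 2 = 27.
R3 applies: 27 − 3 = 24.
R4 applies (level before this adjustment is 24 ≥ 4, so +3): 24 + 3 = 27.
R5 applies (level before this adjustment is 27 ≥ 12, so +4): 27 + 4 = 31.
Level 31 exceeds the maximum of 25; capped at 25.
Final offense level: 25.
Criminal history: 1 prior point → Category I (0-2).
Level 25 falls in the 25 band.
Grid: Level 25 × Category I = 38-46 months.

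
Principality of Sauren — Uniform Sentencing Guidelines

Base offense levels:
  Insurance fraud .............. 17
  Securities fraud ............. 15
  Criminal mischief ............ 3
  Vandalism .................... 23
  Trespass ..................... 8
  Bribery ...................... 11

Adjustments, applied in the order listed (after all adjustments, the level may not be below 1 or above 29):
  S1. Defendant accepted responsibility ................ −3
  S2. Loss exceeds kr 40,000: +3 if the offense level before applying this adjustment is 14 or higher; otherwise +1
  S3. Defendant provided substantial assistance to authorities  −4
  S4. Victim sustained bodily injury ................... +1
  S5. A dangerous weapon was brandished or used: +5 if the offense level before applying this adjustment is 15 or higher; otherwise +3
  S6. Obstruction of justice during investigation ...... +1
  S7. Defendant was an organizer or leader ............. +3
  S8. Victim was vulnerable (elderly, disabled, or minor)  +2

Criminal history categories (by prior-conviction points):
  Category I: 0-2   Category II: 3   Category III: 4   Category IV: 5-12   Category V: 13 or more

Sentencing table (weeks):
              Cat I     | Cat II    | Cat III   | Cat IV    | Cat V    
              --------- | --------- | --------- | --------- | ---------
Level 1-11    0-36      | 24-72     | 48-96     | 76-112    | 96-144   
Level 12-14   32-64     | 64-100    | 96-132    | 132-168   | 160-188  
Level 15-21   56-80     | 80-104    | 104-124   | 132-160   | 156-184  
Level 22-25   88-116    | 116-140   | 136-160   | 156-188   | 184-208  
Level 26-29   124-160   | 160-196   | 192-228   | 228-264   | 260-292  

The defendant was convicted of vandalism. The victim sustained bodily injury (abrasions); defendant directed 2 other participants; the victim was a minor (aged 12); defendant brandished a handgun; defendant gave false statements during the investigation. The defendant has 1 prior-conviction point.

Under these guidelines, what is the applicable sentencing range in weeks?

Base offense level for vandalism: 23.
S1 does not apply.
S4 applies: 23 + 1 = 24.
S5 applies (level before this adjustment is 24 ≥ 15, so +5): 24 + 5 = 29.
S6 applies: 29 + 1 = 30.
S7 applies: 30 + 3 = 33.
S8 applies: 33 + 2 = 35.
Level 35 exceeds the maximum of 29; capped at 29.
Final offense level: 29.
Criminal history: 1 prior point → Category I (0-2).
Level 29 falls in the 26-29 band.
Grid: Level 26-29 × Category I = 124-160 weeks.

124-160 weeks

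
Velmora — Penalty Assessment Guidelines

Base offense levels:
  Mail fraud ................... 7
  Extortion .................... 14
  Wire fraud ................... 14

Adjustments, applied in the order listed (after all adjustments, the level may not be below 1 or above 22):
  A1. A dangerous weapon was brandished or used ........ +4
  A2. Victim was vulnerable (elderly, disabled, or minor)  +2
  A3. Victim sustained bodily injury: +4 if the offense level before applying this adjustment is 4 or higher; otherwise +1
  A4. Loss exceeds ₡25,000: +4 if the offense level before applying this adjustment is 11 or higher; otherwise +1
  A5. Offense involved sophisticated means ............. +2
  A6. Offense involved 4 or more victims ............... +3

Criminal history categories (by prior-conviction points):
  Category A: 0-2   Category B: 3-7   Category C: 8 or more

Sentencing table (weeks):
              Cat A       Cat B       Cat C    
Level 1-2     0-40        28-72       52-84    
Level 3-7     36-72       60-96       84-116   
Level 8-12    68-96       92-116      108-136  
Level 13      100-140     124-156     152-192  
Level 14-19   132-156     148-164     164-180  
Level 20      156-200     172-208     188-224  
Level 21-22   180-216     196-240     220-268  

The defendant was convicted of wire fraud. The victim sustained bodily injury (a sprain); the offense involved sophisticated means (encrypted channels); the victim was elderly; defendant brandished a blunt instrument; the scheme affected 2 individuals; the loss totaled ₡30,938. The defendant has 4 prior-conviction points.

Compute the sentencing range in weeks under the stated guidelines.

Base offense level for wire fraud: 14.
A1 applies: 14 + 4 = 18.
A2 applies: 18 + 2 = 20.
A3 applies (level before this adjustment is 20 ≥ 4, so +4): 20 + 4 = 24.
A4 applies (level before this adjustment is 24 ≥ 11, so +4): 24 + 4 = 28.
A5 applies: 28 + 2 = 30.
Level 30 exceeds the maximum of 22; capped at 22.
Final offense level: 22.
Criminal history: 4 prior points → Category B (3-7).
Level 22 falls in the 21-22 band.
Grid: Level 21-22 × Category B = 196-240 weeks.

196-240 weeks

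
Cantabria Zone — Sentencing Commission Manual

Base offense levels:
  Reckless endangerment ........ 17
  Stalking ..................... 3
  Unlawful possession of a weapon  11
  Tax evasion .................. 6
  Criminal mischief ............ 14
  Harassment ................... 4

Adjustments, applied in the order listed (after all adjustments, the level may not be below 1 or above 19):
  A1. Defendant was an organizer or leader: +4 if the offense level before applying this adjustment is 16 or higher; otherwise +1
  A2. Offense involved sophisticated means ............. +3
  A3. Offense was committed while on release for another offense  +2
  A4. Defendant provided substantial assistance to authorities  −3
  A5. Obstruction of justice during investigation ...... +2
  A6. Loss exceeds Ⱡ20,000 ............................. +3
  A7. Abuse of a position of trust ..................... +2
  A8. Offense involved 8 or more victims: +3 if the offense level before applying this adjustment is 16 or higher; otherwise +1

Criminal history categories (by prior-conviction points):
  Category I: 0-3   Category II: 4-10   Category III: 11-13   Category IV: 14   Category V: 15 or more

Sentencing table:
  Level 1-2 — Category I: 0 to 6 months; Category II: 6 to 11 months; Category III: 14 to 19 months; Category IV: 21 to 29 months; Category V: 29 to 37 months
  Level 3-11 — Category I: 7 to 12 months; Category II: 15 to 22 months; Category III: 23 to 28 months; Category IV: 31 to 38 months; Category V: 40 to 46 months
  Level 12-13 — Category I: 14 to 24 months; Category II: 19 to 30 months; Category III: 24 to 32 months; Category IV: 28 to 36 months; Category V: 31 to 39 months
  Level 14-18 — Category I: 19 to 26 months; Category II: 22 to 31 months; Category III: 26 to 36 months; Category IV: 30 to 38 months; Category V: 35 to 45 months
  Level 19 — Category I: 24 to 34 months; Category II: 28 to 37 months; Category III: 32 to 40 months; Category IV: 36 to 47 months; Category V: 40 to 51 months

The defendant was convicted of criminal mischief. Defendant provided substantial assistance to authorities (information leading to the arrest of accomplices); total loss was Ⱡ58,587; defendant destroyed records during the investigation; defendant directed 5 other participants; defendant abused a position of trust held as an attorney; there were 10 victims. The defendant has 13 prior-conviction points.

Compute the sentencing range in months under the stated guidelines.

Base offense level for criminal mischief: 14.
A1 applies (level before this adjustment is 14 < 16, so +1): 14 + 1 = 15.
A3 does not apply.
A4 applies: 15 − 3 = 12.
A5 applies: 12 + 2 = 14.
A6 applies: 14 + 3 = 17.
A7 applies: 17 + 2 = 19.
A8 applies (level before this adjustment is 19 ≥ 16, so +3): 19 + 3 = 22.
Level 22 exceeds the maximum of 19; capped at 19.
Final offense level: 19.
Criminal history: 13 prior points → Category III (11-13).
Level 19 falls in the 19 band.
Grid: Level 19 × Category III = 32-40 months.

32-40 months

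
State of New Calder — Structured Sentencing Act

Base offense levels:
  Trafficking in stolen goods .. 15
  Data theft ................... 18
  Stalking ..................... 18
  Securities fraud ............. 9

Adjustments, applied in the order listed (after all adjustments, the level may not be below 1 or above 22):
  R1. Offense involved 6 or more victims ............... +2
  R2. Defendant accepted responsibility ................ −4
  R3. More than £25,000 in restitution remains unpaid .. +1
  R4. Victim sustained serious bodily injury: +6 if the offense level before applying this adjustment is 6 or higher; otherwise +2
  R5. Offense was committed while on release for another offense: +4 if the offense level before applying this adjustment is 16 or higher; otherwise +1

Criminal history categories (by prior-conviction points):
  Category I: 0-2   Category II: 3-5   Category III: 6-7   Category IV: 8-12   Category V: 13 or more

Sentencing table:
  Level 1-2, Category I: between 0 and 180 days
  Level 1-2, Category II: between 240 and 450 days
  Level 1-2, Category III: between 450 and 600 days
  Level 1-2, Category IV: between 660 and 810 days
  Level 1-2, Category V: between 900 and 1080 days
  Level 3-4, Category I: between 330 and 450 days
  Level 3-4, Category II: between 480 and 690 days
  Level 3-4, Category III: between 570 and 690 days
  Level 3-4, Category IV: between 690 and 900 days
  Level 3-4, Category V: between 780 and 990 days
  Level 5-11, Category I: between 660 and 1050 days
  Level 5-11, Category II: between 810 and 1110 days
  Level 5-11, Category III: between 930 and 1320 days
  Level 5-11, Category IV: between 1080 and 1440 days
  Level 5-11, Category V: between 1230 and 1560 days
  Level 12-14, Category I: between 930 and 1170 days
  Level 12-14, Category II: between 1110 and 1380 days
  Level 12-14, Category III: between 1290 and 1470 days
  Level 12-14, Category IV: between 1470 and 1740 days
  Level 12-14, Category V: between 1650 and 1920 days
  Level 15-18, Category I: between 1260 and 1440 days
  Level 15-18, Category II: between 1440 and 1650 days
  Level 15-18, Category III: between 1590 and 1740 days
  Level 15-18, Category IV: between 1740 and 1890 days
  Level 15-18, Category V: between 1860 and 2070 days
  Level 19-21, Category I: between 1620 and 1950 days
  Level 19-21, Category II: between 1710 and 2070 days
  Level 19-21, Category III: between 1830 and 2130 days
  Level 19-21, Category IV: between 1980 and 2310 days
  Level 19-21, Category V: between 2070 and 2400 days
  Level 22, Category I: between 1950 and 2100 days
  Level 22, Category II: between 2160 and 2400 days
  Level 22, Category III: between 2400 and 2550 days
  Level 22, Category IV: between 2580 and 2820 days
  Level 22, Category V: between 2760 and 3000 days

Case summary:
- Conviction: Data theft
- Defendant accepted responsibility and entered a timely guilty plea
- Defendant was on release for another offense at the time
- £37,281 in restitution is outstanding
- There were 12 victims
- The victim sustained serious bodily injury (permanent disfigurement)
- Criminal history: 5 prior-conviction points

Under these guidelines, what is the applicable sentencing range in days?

2160-2400 days

Base offense level for data theft: 18.
R1 applies: 18 + 2 = 20.
R2 applies: 20 − 4 = 16.
R3 applies: 16 + 1 = 17.
R4 applies (level before this adjustment is 17 ≥ 6, so +6): 17 + 6 = 23.
R5 applies (level before this adjustment is 23 ≥ 16, so +4): 23 + 4 = 27.
Level 27 exceeds the maximum of 22; capped at 22.
Final offense level: 22.
Criminal history: 5 prior points → Category II (3-5).
Level 22 falls in the 22 band.
Grid: Level 22 × Category II = 2160-2400 days.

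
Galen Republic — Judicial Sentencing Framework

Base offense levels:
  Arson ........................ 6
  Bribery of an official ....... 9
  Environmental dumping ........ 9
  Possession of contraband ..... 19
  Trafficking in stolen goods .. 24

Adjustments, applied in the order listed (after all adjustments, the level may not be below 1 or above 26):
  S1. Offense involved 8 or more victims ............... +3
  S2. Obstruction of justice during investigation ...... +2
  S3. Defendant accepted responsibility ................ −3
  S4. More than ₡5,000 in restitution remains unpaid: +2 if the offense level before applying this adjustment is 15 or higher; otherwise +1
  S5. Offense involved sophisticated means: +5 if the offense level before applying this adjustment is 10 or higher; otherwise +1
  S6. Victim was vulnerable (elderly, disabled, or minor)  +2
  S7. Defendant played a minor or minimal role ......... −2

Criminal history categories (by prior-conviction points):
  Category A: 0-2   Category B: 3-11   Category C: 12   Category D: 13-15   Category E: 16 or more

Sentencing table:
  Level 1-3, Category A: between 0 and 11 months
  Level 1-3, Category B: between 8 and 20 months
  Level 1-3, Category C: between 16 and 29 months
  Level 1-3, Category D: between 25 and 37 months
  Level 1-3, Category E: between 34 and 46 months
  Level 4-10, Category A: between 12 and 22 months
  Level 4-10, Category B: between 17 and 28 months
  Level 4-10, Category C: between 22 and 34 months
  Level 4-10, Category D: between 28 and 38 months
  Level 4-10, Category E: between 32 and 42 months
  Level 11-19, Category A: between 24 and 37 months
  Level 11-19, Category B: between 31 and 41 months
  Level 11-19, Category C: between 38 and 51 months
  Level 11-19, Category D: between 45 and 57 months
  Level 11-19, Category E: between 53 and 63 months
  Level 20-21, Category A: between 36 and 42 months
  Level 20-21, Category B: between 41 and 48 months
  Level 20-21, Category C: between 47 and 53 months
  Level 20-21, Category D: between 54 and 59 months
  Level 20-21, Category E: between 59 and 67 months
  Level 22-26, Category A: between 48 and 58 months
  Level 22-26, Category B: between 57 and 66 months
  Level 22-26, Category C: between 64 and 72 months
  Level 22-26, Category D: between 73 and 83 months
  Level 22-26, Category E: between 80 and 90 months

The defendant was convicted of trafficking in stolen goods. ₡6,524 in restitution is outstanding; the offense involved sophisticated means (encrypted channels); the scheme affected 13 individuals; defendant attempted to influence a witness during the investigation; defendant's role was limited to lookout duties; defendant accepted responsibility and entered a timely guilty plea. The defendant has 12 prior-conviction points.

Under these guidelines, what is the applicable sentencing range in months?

64-72 months

Base offense level for trafficking in stolen goods: 24.
S1 applies: 24 + 3 = 27.
S2 applies: 27 + 2 = 29.
S3 applies: 29 − 3 = 26.
S4 applies (level before this adjustment is 26 ≥ 15, so +2): 26 + 2 = 28.
S5 applies (level before this adjustment is 28 ≥ 10, so +5): 28 + 5 = 33.
S6 does not apply.
S7 applies: 33 − 2 = 31.
Level 31 exceeds the maximum of 26; capped at 26.
Final offense level: 26.
Criminal history: 12 prior points → Category C (12).
Level 26 falls in the 22-26 band.
Grid: Level 22-26 × Category C = 64-72 months.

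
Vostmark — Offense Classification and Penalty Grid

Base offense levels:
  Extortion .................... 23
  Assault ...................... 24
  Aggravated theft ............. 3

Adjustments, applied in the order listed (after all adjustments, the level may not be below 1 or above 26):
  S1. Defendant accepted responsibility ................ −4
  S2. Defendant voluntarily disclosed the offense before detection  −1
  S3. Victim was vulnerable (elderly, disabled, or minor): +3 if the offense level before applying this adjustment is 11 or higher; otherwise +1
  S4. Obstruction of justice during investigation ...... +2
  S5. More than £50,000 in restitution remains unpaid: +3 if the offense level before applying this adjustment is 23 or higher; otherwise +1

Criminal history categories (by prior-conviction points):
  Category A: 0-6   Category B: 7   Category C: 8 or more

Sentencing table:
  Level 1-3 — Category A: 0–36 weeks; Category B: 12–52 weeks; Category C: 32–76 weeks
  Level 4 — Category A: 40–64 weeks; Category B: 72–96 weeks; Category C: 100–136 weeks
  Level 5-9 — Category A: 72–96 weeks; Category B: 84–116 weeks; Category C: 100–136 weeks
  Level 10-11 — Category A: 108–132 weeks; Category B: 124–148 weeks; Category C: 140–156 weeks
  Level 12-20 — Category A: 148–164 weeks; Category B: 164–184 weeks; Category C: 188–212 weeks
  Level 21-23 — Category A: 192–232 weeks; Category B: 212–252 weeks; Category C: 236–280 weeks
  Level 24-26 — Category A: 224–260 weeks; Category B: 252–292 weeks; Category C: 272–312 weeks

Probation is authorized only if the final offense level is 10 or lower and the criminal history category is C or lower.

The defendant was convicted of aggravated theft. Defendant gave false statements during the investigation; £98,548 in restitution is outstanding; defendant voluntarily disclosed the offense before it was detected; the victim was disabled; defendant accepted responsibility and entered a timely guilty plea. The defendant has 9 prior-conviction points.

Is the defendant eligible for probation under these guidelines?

Base offense level for aggravated theft: 3.
S1 applies: 3 − 4 = -1.
S2 applies: -1 − 1 = -2.
S3 applies (level before this adjustment is -2 < 11, so +1): -2 + 1 = -1.
S4 applies: -1 + 2 = 1.
S5 applies (level before this adjustment is 1 < 23, so +1): 1 + 1 = 2.
Final offense level: 2.
Criminal history: 9 prior points → Category C (8+).
Level 2 falls in the 1-3 band.
Grid: Level 1-3 × Category C = 32-76 weeks.
Probation check: level 2 ≤ 10 and category C ≤ C → eligible.

Yes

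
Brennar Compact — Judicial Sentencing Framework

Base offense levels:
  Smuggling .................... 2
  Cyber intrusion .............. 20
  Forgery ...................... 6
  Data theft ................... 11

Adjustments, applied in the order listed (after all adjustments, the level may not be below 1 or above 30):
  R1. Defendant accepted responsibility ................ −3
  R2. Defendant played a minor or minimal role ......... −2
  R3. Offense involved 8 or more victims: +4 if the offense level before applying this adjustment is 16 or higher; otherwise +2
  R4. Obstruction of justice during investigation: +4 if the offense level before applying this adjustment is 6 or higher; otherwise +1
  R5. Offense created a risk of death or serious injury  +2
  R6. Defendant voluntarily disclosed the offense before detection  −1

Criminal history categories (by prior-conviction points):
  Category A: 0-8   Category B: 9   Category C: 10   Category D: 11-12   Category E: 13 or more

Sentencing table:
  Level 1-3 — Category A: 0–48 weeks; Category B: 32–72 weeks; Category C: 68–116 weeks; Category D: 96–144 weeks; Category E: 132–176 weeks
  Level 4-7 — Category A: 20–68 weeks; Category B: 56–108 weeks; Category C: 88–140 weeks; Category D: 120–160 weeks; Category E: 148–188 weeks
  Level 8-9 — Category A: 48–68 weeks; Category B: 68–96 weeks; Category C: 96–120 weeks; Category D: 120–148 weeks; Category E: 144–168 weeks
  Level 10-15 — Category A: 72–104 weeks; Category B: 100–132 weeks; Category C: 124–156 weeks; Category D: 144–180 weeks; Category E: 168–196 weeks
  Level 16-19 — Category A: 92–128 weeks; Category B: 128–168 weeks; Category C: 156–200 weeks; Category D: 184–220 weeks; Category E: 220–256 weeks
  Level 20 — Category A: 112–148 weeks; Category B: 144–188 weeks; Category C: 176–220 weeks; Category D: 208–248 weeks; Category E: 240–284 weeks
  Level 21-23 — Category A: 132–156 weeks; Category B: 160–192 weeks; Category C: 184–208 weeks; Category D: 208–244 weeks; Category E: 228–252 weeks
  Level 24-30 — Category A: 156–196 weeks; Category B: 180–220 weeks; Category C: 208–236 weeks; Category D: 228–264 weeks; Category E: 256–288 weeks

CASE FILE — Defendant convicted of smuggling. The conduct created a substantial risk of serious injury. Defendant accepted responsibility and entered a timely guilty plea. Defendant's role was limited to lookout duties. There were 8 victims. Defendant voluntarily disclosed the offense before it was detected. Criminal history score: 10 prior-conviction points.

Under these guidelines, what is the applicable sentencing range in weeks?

Base offense level for smuggling: 2.
R1 applies: 2 − 3 = -1.
R2 applies: -1 − 2 = -3.
R3 applies (level before this adjustment is -3 < 16, so +2): -3 + 2 = -1.
R5 applies: -1 + 2 = 1.
R6 applies: 1 − 1 = 0.
Level 0 is below the minimum of 1; floored at 1.
Final offense level: 1.
Criminal history: 10 prior points → Category C (10).
Level 1 falls in the 1-3 band.
Grid: Level 1-3 × Category C = 68-116 weeks.

68-116 weeks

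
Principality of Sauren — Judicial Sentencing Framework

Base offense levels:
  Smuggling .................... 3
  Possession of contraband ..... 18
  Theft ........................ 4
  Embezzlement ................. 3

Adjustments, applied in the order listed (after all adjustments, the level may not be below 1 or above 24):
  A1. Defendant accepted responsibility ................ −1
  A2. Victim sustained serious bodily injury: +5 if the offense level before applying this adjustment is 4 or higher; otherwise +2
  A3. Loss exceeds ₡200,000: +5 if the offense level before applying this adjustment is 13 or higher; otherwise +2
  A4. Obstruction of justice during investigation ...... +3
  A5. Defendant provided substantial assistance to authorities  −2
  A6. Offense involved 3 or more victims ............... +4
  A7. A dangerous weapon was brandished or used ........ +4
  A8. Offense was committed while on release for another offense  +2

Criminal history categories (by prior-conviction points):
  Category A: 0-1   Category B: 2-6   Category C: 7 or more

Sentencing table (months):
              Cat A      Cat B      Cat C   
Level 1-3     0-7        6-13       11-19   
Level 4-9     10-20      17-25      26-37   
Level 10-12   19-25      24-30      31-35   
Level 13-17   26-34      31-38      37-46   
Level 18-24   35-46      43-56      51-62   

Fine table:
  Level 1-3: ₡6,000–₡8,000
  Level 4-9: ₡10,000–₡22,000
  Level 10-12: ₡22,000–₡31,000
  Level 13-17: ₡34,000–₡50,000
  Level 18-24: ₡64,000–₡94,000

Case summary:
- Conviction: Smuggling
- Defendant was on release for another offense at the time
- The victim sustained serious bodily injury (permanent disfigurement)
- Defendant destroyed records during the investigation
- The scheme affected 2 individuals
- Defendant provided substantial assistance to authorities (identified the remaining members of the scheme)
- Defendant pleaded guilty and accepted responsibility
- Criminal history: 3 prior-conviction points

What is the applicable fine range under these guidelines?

Base offense level for smuggling: 3.
A1 applies: 3 − 1 = 2.
A2 applies (level before this adjustment is 2 < 4, so +2): 2 + 2 = 4.
A4 applies: 4 + 3 = 7.
A5 applies: 7 − 2 = 5.
A6 does not apply.
A7 does not apply.
A8 applies: 5 + 2 = 7.
Final offense level: 7.
Level 7 falls in the 4-9 band.
Fine table: Level 4-9 → ₡10,000–₡22,000.

₡10,000–₡22,000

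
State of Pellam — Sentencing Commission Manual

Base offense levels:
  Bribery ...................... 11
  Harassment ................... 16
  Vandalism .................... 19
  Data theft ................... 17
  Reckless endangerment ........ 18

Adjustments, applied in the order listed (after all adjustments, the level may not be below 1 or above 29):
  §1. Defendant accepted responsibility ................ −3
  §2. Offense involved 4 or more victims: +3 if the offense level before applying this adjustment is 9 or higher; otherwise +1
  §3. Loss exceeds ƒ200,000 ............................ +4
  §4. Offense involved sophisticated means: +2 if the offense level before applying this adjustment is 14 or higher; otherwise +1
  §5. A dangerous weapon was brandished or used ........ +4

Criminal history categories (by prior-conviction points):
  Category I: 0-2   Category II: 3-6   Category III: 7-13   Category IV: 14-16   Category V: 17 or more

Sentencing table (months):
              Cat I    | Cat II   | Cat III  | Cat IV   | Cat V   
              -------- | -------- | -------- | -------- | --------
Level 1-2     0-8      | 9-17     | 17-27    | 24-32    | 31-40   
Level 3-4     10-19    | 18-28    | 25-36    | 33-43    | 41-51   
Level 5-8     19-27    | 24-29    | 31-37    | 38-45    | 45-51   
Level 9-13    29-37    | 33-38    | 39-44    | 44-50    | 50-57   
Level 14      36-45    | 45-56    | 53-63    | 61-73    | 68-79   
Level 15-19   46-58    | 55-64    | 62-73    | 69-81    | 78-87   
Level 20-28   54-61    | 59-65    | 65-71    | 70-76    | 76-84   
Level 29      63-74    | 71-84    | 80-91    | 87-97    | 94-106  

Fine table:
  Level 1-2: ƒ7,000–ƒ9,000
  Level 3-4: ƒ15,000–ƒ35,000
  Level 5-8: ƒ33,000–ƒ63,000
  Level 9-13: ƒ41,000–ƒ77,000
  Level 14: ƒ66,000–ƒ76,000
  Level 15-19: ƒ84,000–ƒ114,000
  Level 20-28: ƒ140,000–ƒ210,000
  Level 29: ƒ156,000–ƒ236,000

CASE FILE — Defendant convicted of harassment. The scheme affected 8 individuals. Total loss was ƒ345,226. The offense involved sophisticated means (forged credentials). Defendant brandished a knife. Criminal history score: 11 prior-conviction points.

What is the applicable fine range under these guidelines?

ƒ156,000–ƒ236,000

Base offense level for harassment: 16.
§1 does not apply.
§2 applies (level before this adjustment is 16 ≥ 9, so +3): 16 + 3 = 19.
§3 applies: 19 + 4 = 23.
§4 applies (level before this adjustment is 23 ≥ 14, so +2): 23 + 2 = 25.
§5 applies: 25 + 4 = 29.
Final offense level: 29.
Level 29 falls in the 29 band.
Fine table: Level 29 → ƒ156,000–ƒ236,000.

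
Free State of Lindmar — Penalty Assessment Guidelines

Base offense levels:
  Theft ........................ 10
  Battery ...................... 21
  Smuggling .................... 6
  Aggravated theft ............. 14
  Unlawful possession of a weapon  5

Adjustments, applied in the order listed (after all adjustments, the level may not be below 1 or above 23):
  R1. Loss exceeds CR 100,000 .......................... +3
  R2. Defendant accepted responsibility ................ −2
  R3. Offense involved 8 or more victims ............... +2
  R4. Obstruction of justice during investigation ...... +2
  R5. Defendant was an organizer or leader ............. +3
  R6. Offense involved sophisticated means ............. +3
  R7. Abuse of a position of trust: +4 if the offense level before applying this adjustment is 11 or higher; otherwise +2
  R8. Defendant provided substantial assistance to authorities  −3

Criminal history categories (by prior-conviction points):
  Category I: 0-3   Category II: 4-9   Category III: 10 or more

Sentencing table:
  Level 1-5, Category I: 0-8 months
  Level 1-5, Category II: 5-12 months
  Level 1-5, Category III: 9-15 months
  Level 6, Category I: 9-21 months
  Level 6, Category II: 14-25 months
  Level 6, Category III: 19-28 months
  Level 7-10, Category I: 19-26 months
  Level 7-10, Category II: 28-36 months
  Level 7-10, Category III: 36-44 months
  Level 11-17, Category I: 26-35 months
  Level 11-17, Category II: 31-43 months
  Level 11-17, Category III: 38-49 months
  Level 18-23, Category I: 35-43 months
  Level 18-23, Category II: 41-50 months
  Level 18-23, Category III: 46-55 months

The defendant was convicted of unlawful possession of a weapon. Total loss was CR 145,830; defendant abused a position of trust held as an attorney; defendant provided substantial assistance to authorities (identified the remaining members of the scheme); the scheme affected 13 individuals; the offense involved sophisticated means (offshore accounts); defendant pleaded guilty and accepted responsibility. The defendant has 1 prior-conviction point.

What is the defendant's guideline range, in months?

26-35 months

Base offense level for unlawful possession of a weapon: 5.
R1 applies: 5 + 3 = 8.
R2 applies: 8 − 2 = 6.
R3 applies: 6 + 2 = 8.
R6 applies: 8 + 3 = 11.
R7 applies (level before this adjustment is 11 ≥ 11, so +4): 11 + 4 = 15.
R8 applies: 15 − 3 = 12.
Final offense level: 12.
Criminal history: 1 prior point → Category I (0-3).
Level 12 falls in the 11-17 band.
Grid: Level 11-17 × Category I = 26-35 months.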